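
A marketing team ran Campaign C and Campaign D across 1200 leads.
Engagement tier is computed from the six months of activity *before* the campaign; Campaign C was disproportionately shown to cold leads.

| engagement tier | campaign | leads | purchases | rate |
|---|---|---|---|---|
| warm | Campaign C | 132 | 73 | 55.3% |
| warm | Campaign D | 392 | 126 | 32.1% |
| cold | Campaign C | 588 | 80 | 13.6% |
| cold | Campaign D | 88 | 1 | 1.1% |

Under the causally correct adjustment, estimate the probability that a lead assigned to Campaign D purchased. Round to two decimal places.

Nothing the campaign does changes engagement tier; the imbalance is an allocation artefact. With engagement tier also predicting the outcome, the pooled figure is confounded, and the within-stratum comparison is the causal one.
Standardising Campaign D to the population engagement tier mix: 0.437·126/392 + 0.563·1/88 = 0.147.

0.15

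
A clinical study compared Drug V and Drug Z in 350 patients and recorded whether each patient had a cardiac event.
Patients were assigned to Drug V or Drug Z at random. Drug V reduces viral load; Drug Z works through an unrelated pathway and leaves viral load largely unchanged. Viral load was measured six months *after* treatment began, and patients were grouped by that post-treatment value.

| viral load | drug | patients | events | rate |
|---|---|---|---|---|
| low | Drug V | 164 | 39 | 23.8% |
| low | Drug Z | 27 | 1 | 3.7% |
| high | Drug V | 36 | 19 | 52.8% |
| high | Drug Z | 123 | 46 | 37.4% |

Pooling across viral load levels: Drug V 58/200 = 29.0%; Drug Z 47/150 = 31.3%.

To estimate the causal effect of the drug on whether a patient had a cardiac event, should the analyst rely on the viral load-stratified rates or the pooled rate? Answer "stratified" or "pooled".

The stratified and pooled comparisons disagree (Drug Z wins within each viral load; Drug V wins overall), so the answer turns on the causal role of viral load.
Viral load is recorded after the drug and is itself shifted by it — it sits on the causal path from drug to outcome. Conditioning on a mediator would strip out part of the effect we want; the pooled comparison gives the total causal effect.
Pooled: Drug V 29.0% vs Drug Z 31.3%; Drug V is lower overall.

pooled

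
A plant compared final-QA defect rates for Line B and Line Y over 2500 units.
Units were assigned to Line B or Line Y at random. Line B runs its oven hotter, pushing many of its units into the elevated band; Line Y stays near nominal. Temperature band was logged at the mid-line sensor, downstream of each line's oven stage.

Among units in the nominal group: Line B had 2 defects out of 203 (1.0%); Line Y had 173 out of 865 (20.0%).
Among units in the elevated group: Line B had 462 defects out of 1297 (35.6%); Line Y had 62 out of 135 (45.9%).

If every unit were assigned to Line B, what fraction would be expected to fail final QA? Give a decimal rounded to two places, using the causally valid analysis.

Within every in-process temperature band level Line B has the lower rate, yet pooled Line Y does — Simpson's reversal.
Because the line influences in-process temperature band, in-process temperature band is a post-treatment mediator, not a confounder. Stratifying on it would bias the estimate; the causal effect is the crude pooled difference.
So P(outcome | do(Line B)) is just the pooled rate for Line B: 464/1500 = 0.309.

0.31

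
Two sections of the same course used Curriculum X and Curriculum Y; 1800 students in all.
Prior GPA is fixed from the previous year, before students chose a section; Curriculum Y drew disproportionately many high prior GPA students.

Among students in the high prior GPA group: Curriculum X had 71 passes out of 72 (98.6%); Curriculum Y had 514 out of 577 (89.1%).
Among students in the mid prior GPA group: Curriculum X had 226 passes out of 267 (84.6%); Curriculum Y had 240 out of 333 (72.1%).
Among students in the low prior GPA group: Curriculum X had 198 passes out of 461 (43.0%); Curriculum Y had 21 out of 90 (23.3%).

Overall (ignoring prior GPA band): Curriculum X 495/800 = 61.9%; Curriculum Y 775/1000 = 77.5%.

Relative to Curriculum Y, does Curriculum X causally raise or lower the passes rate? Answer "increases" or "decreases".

increases

Since prior GPA band is a pre-existing factor (not a product of the teaching method) and it affects the outcome on its own, it is a confounder. The stratified rates, not the pooled rate, identify the causal effect.
Within each level — high prior GPA: 98.6% vs 89.1%; mid prior GPA: 84.6% vs 72.1%; low prior GPA: 43.0% vs 23.3% — Curriculum X is higher every time.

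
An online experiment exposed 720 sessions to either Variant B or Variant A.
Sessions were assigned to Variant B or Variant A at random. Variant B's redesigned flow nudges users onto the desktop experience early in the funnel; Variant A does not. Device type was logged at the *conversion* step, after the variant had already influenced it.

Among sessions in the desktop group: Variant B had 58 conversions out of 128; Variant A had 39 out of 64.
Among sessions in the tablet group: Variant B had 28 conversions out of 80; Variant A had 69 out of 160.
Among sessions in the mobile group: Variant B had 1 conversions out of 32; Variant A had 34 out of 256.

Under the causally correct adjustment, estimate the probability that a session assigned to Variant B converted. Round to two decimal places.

Within every device type level Variant A has the higher rate, yet pooled Variant B does — Simpson's reversal.
Device type is recorded after the variant and is itself shifted by it — it sits on the causal path from variant to outcome. Conditioning on a mediator would strip out part of the effect we want; the pooled comparison gives the total causal effect.
So P(outcome | do(Variant B)) is just the pooled rate for Variant B: 87/240 = 0.362.

0.36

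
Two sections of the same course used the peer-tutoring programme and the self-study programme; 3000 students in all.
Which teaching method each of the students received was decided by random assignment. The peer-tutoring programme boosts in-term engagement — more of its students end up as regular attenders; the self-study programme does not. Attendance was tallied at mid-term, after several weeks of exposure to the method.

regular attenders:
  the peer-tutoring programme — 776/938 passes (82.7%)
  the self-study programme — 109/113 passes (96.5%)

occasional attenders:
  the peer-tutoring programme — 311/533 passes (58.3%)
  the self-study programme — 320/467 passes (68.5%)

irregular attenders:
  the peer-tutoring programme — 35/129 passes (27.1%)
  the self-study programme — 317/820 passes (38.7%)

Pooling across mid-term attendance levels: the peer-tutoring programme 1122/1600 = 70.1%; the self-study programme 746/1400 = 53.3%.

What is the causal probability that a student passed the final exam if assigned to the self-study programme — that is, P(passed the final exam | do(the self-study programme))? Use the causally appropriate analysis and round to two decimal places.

the self-study programme is higher inside every mid-term attendance stratum but the peer-tutoring programme is higher in aggregate. Whether to stratify depends on how mid-term attendance relates to the teaching method.
Mid-term attendance is downstream of the teaching method. One should not condition on a consequence of treatment, so the overall rates are the right comparison.
So P(outcome | do(the self-study programme)) is just the pooled rate for the self-study programme: 746/1400 = 0.533.

0.53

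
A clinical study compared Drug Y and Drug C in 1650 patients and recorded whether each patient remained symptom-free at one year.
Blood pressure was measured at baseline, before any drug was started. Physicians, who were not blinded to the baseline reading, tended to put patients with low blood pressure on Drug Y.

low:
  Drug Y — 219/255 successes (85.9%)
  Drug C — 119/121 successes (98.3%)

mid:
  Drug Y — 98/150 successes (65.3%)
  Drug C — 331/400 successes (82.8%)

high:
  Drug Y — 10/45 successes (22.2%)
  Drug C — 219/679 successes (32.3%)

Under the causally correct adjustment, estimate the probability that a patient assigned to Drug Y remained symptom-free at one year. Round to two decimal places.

0.51

Nothing the drug does changes blood pressure; the imbalance is an allocation artefact. With blood pressure also predicting the outcome, the pooled figure is confounded, and the within-stratum comparison is the causal one.
Standardising Drug Y to the population blood pressure mix: 0.228·219/255 + 0.333·98/150 + 0.439·10/45 = 0.511.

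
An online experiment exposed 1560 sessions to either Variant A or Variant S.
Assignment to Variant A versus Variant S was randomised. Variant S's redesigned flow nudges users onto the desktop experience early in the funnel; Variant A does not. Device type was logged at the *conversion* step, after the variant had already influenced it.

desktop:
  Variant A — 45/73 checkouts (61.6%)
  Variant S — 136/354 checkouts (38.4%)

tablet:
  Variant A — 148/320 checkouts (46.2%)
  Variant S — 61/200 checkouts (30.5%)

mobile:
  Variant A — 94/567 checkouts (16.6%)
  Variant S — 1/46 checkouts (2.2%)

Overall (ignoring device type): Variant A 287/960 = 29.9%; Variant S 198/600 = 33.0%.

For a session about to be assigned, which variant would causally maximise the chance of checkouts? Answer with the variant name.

Variant S

Device type is downstream of the variant. One should not condition on a consequence of treatment, so the overall rates are the right comparison.
Pooled: Variant A 29.9% vs Variant S 33.0%; Variant S is higher overall.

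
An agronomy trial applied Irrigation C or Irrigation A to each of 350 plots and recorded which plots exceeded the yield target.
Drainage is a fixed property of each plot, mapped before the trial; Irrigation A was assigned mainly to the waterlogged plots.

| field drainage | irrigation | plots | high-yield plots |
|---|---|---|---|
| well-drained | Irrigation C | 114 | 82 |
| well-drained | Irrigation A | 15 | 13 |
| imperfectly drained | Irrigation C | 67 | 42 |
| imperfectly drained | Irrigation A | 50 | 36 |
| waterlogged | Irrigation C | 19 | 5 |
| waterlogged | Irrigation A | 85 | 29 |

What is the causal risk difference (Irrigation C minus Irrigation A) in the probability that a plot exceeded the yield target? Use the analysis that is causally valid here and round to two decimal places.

Irrigation A is higher inside every field drainage stratum but Irrigation C is higher in aggregate. Whether to stratify depends on how field drainage relates to the irrigation.
Field drainage is set before the irrigation has any effect — it is not caused by the irrigation — and it independently drives the outcome. That makes it a confounder, so the causal comparison is within field drainage levels.
Adjusting over the population distribution of field drainage: 0.369·(0.719−0.867) + 0.334·(0.627−0.720) + 0.297·(0.263−0.341) = -0.109.

-0.11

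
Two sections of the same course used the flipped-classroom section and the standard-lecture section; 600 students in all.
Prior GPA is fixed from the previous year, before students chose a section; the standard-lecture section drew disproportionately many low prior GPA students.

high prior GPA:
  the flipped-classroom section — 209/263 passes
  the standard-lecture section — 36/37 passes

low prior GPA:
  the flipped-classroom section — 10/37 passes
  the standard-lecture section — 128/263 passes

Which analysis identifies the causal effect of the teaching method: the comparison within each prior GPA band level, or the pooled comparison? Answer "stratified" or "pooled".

stratified

the standard-lecture section is higher inside every prior GPA band stratum but the flipped-classroom section is higher in aggregate. Whether to stratify depends on how prior GPA band relates to the teaching method.
The imbalance in prior GPA band arose from how students were allocated, not from anything the teaching method did; and prior GPA band independently affects the outcome. The pooled gap is confounded — condition on prior GPA band.
Within each level — high prior GPA: 79.5% vs 97.3%; low prior GPA: 27.0% vs 48.7% — the standard-lecture section is higher every time.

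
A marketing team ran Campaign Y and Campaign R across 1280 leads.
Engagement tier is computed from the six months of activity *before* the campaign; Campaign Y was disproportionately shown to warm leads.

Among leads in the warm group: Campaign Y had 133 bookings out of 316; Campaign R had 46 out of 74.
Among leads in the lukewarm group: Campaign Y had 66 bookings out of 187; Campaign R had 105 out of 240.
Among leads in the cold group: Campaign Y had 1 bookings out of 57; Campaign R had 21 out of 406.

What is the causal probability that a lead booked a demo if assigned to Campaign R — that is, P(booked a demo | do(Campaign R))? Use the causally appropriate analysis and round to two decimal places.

0.35

The stratified and pooled comparisons disagree (Campaign R wins within each engagement tier; Campaign Y wins overall), so the answer turns on the causal role of engagement tier.
Since engagement tier is a pre-existing factor (not a product of the campaign) and it affects the outcome on its own, it is a confounder. The stratified rates, not the pooled rate, identify the causal effect.
Standardising Campaign R to the population engagement tier mix: 0.305·46/74 + 0.334·105/240 + 0.362·21/406 = 0.354.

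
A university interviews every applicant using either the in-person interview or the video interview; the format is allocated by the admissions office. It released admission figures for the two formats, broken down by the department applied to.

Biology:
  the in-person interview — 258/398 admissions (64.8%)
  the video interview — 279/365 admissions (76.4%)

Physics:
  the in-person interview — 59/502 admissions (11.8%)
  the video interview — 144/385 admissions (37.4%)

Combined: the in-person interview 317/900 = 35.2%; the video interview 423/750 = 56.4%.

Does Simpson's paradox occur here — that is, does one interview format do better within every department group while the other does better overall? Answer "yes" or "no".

Within each department level (Biology 64.8% vs 76.4%; Physics 11.8% vs 37.4%), the video interview has the higher rate every time. Pooled: 35.2% vs 56.4% — the video interview has the higher rate overall. They agree.

no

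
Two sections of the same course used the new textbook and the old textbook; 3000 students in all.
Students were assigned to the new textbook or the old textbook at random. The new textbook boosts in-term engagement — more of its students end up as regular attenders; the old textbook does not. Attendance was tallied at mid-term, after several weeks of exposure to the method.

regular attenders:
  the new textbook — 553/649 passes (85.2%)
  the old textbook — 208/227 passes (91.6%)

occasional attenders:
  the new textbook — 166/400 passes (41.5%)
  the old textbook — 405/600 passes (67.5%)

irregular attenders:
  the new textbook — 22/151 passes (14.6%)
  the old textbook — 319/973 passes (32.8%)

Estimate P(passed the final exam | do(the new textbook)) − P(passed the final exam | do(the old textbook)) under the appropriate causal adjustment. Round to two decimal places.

+0.10

The mid-term attendance-specific comparison favours the old textbook throughout, but the pooled figures favour the new textbook. The question is whether to condition on mid-term attendance.
Mid-term attendance here is a post-treatment variable shaped by the teaching method; conditioning on it would introduce bias rather than remove it. The overall comparison is the causal one.
The causal difference is the pooled difference: 0.618 − 0.518 = +0.100.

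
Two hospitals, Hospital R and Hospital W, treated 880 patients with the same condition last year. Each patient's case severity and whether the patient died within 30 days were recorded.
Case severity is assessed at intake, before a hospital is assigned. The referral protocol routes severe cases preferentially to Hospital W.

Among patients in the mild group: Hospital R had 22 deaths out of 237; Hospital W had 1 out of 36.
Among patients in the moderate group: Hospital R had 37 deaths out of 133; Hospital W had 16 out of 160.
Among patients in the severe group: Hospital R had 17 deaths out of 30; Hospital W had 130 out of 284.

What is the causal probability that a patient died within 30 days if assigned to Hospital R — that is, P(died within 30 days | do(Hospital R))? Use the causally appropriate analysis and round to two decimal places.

The case severity-specific comparison favours Hospital W throughout, but the pooled figures favour Hospital R. The question is whether to condition on case severity.
Case severity satisfies the back-door criterion: it is not a descendant of the hospital, and it blocks the spurious path from hospital to outcome. Adjusting for it (i.e., using the within-case severity rates) gives the causal effect.
Standardising Hospital R to the population case severity mix: 0.310·22/237 + 0.333·37/133 + 0.357·17/30 = 0.324.

0.32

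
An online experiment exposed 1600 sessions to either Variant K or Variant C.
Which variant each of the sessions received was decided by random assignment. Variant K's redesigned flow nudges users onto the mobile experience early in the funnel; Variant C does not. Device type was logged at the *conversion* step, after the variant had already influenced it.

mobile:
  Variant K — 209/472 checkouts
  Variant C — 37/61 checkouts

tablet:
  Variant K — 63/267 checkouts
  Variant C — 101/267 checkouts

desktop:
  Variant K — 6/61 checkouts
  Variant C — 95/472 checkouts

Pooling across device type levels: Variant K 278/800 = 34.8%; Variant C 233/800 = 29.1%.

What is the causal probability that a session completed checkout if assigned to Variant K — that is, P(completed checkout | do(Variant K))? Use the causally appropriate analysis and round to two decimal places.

Stratifying would compare variants among sessions the variants themselves sorted into device type groups — a form of selection on an intermediate. The unconditioned pooled rates give the total causal effect.
So P(outcome | do(Variant K)) is just the pooled rate for Variant K: 278/800 = 0.347.

0.35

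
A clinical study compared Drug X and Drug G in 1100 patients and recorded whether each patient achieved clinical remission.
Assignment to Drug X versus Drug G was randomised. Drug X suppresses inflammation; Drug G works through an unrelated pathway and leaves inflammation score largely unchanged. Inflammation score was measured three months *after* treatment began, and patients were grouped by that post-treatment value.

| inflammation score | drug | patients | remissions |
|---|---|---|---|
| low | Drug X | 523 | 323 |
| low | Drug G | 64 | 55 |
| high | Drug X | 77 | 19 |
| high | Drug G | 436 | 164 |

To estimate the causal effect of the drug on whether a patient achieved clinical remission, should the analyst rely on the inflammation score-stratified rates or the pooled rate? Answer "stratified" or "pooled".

The stratified and pooled comparisons disagree (Drug G wins within each inflammation score; Drug X wins overall), so the answer turns on the causal role of inflammation score.
Inflammation score lies on the pathway drug → inflammation score → outcome, so adjusting for it blocks the indirect effect. For the total causal effect of drug, use the unadjusted pooled rates.
Pooled: Drug X 57.0% vs Drug G 43.8%; Drug X is higher overall.

pooled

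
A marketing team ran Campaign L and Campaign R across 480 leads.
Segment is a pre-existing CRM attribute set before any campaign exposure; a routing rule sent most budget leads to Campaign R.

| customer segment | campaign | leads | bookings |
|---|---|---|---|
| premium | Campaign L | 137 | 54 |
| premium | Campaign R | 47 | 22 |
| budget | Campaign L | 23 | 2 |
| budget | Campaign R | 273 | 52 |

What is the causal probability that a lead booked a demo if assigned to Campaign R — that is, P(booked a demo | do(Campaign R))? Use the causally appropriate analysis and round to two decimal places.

The customer segment-specific comparison favours Campaign R throughout, but the pooled figures favour Campaign L. The question is whether to condition on customer segment.
Nothing the campaign does changes customer segment; the imbalance is an allocation artefact. With customer segment also predicting the outcome, the pooled figure is confounded, and the within-stratum comparison is the causal one.
Standardising Campaign R to the population customer segment mix: 0.383·22/47 + 0.617·52/273 = 0.297.

0.30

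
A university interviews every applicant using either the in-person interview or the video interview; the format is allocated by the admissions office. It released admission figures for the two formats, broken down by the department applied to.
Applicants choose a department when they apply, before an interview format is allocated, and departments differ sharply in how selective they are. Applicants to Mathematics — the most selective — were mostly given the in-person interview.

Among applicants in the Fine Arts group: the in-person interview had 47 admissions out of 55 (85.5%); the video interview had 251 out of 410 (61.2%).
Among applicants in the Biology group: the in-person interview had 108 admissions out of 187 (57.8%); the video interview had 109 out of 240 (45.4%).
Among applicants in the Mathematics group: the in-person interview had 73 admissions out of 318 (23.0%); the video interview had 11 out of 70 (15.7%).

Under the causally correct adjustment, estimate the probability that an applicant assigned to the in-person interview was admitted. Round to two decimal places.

The department-specific comparison favours the in-person interview throughout, but the pooled figures favour the video interview. The question is whether to condition on department.
Department satisfies the back-door criterion: it is not a descendant of the interview format, and it blocks the spurious path from interview format to outcome. Adjusting for it (i.e., using the within-department rates) gives the causal effect.
Standardising the in-person interview to the population department mix: 0.363·47/55 + 0.334·108/187 + 0.303·73/318 = 0.573.

0.57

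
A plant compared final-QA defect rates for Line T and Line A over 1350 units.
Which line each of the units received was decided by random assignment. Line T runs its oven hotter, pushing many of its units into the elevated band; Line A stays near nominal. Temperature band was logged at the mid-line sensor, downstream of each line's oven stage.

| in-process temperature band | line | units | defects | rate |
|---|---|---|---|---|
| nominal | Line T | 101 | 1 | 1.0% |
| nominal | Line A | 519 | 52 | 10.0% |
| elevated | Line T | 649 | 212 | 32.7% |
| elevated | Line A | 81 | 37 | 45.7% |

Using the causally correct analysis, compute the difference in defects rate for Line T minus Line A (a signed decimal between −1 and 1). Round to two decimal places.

+0.14

The stratified and pooled comparisons disagree (Line T wins within each in-process temperature band; Line A wins overall), so the answer turns on the causal role of in-process temperature band.
Stratifying would compare lines among units the lines themselves sorted into in-process temperature band groups — a form of selection on an intermediate. The unconditioned pooled rates give the total causal effect.
The causal difference is the pooled difference: 0.284 − 0.148 = +0.136.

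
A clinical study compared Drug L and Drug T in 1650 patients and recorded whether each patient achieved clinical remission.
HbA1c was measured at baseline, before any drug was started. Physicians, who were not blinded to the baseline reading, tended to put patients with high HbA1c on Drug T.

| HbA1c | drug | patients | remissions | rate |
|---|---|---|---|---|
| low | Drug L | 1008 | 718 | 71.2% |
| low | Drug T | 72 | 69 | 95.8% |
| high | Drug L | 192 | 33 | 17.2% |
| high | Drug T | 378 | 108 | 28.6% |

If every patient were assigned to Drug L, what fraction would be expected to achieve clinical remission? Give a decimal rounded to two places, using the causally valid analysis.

Since HbA1c is a pre-existing factor (not a product of the drug) and it affects the outcome on its own, it is a confounder. The stratified rates, not the pooled rate, identify the causal effect.
Standardising Drug L to the population HbA1c mix: 0.655·718/1008 + 0.345·33/192 = 0.526.

0.53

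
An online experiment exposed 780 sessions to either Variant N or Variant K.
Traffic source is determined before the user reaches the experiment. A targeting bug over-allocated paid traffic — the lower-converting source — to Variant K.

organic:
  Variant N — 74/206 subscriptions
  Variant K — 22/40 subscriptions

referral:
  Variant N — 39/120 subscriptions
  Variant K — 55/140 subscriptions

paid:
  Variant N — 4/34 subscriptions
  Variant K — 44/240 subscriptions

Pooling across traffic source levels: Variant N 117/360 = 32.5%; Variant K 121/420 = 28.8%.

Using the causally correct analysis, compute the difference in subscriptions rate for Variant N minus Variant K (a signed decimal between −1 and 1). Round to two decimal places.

-0.11

Here traffic source is a common cause — it drives both which variant a case falls under and the outcome. The crude comparison mixes populations; the stratum-specific rates are the causally relevant ones.
Adjusting over the population distribution of traffic source: 0.315·(0.359−0.550) + 0.333·(0.325−0.393) + 0.351·(0.118−0.183) = -0.106.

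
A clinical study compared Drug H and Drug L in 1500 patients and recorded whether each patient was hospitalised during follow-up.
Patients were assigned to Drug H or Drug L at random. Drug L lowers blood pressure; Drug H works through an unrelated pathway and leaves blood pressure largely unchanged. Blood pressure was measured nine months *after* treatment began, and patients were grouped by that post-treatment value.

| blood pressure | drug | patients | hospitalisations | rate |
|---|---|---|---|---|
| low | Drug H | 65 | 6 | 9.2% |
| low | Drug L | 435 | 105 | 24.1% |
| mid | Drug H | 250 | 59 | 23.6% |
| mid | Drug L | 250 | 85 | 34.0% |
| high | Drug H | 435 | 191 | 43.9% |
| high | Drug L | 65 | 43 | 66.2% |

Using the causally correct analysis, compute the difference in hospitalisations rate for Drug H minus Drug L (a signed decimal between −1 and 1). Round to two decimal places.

The blood pressure-specific comparison favours Drug H throughout, but the pooled figures favour Drug L. The question is whether to condition on blood pressure.
Blood pressure is downstream of the drug. One should not condition on a consequence of treatment, so the overall rates are the right comparison.
The causal difference is the pooled difference: 0.341 − 0.311 = +0.031.

+0.03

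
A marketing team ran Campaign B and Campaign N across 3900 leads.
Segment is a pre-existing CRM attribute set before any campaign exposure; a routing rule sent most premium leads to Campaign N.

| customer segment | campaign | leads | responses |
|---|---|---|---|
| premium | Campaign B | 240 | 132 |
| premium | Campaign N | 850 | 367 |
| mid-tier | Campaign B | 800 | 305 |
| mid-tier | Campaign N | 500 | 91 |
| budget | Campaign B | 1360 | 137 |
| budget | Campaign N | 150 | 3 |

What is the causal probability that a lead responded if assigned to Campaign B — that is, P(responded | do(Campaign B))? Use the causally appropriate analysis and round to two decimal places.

0.32

Customer segment differs across campaigns for reasons unrelated to any effect of the campaign itself, and it separately predicts the outcome — a classic confounder. We must compare within customer segment levels.
Standardising Campaign B to the population customer segment mix: 0.279·132/240 + 0.333·305/800 + 0.387·137/1360 = 0.320.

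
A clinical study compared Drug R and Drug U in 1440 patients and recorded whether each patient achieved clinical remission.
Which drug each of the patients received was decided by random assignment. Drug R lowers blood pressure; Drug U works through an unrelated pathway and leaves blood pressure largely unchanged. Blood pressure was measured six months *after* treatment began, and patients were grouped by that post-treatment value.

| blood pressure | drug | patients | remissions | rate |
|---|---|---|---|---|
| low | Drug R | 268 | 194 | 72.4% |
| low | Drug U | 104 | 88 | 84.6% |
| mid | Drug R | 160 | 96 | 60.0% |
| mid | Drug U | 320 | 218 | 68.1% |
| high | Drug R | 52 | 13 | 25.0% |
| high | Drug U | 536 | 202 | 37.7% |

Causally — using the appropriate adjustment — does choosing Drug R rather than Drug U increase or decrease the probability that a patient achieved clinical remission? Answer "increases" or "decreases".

increases

The blood pressure-specific comparison favours Drug U throughout, but the pooled figures favour Drug R. The question is whether to condition on blood pressure.
Blood pressure is downstream of the drug. One should not condition on a consequence of treatment, so the overall rates are the right comparison.
Pooled: Drug R 63.1% vs Drug U 52.9%; Drug R is higher overall.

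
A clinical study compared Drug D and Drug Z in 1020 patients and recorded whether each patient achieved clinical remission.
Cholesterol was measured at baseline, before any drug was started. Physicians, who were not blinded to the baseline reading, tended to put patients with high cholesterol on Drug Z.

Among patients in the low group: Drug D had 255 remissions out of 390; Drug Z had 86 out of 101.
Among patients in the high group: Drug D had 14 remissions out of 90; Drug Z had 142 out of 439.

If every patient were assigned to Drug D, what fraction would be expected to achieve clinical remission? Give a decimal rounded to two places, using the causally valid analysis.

0.40

Here cholesterol is a common cause — it drives both which drug a case falls under and the outcome. The crude comparison mixes populations; the stratum-specific rates are the causally relevant ones.
Standardising Drug D to the population cholesterol mix: 0.481·255/390 + 0.519·14/90 = 0.395.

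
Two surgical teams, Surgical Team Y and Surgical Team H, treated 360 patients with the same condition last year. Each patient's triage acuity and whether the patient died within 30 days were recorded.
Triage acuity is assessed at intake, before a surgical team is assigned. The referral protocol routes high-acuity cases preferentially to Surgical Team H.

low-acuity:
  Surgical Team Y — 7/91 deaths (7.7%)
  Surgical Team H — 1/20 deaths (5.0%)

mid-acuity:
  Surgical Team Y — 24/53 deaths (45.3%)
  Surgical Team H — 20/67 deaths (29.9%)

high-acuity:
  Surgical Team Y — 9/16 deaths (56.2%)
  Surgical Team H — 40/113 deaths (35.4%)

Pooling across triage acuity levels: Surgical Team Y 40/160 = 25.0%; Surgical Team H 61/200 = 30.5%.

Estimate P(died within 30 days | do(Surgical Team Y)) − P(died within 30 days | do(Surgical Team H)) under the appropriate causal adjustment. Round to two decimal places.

Within every triage acuity level Surgical Team H has the lower rate, yet pooled Surgical Team Y does — Simpson's reversal.
Here triage acuity is a common cause — it drives both which surgical team a case falls under and the outcome. The crude comparison mixes populations; the stratum-specific rates are the causally relevant ones.
Adjusting over the population distribution of triage acuity: 0.308·(0.077−0.050) + 0.333·(0.453−0.299) + 0.358·(0.562−0.354) = +0.134.

+0.13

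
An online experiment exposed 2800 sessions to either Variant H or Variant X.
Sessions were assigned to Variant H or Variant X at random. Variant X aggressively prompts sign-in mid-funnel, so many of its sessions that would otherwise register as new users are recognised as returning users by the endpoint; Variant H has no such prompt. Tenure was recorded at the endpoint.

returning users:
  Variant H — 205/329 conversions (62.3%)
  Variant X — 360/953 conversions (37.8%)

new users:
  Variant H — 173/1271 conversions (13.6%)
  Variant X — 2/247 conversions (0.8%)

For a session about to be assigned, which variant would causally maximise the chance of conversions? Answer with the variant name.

Variant X

The stratified and pooled comparisons disagree (Variant H wins within each user tenure; Variant X wins overall), so the answer turns on the causal role of user tenure.
Stratifying would compare variants among sessions the variants themselves sorted into user tenure groups — a form of selection on an intermediate. The unconditioned pooled rates give the total causal effect.
Pooled: Variant H 23.6% vs Variant X 30.2%; Variant X is higher overall.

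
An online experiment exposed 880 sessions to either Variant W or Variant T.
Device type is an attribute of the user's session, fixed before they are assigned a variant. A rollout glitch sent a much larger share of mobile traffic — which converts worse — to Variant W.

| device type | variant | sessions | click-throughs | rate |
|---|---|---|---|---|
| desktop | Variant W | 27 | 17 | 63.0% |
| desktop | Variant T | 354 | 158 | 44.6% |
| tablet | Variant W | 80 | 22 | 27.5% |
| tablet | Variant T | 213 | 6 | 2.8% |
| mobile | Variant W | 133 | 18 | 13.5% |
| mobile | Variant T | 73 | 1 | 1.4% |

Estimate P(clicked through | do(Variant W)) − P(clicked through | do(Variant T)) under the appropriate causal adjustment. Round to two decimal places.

Nothing the variant does changes device type; the imbalance is an allocation artefact. With device type also predicting the outcome, the pooled figure is confounded, and the within-stratum comparison is the causal one.
Adjusting over the population distribution of device type: 0.433·(0.630−0.446) + 0.333·(0.275−0.028) + 0.234·(0.135−0.014) = +0.190.

+0.19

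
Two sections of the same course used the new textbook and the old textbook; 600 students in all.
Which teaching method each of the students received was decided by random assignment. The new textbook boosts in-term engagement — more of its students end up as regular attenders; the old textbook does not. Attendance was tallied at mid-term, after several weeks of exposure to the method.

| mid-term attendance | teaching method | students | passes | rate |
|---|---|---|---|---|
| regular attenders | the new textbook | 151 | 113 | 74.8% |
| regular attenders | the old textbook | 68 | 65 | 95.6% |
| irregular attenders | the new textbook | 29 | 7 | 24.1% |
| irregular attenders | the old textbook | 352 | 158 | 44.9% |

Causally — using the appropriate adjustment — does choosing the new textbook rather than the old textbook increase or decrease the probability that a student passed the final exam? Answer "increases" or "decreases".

the old textbook is higher inside every mid-term attendance stratum but the new textbook is higher in aggregate. Whether to stratify depends on how mid-term attendance relates to the teaching method.
Mid-term attendance here is a post-treatment variable shaped by the teaching method; conditioning on it would introduce bias rather than remove it. The overall comparison is the causal one.
Pooled: the new textbook 66.7% vs the old textbook 53.1%; the new textbook is higher overall.

increases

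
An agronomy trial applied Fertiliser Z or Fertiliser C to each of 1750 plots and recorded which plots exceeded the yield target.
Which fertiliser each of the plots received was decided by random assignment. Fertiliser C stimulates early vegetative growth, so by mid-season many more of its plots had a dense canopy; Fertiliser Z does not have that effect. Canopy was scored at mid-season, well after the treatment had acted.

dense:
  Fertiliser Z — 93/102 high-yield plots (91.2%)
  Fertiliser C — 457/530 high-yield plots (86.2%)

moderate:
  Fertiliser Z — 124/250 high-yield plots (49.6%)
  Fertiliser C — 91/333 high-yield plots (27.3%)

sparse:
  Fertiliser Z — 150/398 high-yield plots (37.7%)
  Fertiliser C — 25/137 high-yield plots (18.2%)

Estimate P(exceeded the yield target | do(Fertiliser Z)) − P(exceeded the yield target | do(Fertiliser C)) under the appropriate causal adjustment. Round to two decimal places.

-0.08

The stratified and pooled comparisons disagree (Fertiliser Z wins within each mid-season canopy; Fertiliser C wins overall), so the answer turns on the causal role of mid-season canopy.
Mid-season canopy here is a post-treatment variable shaped by the fertiliser; conditioning on it would introduce bias rather than remove it. The overall comparison is the causal one.
The causal difference is the pooled difference: 0.489 − 0.573 = -0.084.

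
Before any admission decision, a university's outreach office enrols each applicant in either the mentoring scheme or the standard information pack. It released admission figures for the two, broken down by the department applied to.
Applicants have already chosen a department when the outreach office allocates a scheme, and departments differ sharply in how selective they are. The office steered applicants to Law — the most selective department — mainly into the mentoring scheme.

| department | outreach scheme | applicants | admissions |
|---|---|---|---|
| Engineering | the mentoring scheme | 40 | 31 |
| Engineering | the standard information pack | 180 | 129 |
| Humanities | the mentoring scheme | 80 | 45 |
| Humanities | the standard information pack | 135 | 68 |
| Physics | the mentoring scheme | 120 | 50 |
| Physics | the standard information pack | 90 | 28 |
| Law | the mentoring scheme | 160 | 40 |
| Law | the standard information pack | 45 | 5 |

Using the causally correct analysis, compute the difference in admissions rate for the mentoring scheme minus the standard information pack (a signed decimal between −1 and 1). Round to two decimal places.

The stratified and pooled comparisons disagree (the mentoring scheme wins within each department; the standard information pack wins overall), so the answer turns on the causal role of department.
Department satisfies the back-door criterion: it is not a descendant of the outreach scheme, and it blocks the spurious path from outreach scheme to outcome. Adjusting for it (i.e., using the within-department rates) gives the causal effect.
Adjusting over the population distribution of department: 0.259·(0.775−0.717) + 0.253·(0.562−0.504) + 0.247·(0.417−0.311) + 0.241·(0.250−0.111) = +0.090.

+0.09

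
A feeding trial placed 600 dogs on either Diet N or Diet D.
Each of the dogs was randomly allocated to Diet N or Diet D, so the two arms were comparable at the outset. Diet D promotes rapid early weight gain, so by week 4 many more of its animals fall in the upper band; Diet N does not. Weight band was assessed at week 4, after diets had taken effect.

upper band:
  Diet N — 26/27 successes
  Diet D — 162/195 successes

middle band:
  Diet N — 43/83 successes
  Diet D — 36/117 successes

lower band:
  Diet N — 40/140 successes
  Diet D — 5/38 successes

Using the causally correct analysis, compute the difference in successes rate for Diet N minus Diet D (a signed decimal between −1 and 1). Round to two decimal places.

The stratified and pooled comparisons disagree (Diet N wins within each week-4 weight band; Diet D wins overall), so the answer turns on the causal role of week-4 weight band.
Week-4 weight band is downstream of the diet. One should not condition on a consequence of treatment, so the overall rates are the right comparison.
The causal difference is the pooled difference: 0.436 − 0.580 = -0.144.

-0.14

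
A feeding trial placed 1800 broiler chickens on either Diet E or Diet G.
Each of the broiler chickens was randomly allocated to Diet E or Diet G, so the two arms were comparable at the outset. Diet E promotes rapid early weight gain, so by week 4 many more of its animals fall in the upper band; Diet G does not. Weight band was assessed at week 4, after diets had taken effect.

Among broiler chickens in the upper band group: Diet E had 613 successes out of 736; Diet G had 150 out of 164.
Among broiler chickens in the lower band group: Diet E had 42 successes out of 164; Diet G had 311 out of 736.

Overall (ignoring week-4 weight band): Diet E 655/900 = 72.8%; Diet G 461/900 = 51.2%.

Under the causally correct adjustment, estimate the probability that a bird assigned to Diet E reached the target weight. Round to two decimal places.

Within every week-4 weight band level Diet G has the higher rate, yet pooled Diet E does — Simpson's reversal.
Week-4 weight band lies on the pathway diet → week-4 weight band → outcome, so adjusting for it blocks the indirect effect. For the total causal effect of diet, use the unadjusted pooled rates.
So P(outcome | do(Diet E)) is just the pooled rate for Diet E: 655/900 = 0.728.

0.73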